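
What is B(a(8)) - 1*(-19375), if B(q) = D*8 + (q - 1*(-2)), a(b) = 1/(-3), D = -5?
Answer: 58010/3 ≈ 19337.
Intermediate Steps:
a(b) = -1/3
B(q) = -38 + q (B(q) = -5*8 + (q - 1*(-2)) = -40 + (q + 2) = -40 + (2 + q) = -38 + q)
B(a(8)) - 1*(-19375) = (-38 - 1/3) - 1*(-19375) = -115/3 + 19375 = 58010/3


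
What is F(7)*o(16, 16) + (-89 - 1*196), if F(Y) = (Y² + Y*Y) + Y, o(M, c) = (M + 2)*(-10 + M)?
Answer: 11055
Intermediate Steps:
o(M, c) = (-10 + M)*(2 + M) (o(M, c) = (2 + M)*(-10 + M) = (-10 + M)*(2 + M))
F(Y) = Y + 2*Y² (F(Y) = (Y² + Y²) + Y = 2*Y² + Y = Y + 2*Y²)
F(7)*o(16, 16) + (-89 - 1*196) = (7*(1 + 2*7))*(-20 + 16² - 8*16) + (-89 - 1*196) = (7*(1 + 14))*(-20 + 256 - 128) + (-89 - 196) = (7*15)*108 - 285 = 105*108 - 285 = 11340 - 285 = 11055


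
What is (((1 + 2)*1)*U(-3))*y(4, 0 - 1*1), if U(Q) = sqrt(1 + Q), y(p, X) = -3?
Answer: -9*I*sqrt(2) ≈ -12.728*I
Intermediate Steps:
(((1 + 2)*1)*U(-3))*y(4, 0 - 1*1) = (((1 + 2)*1)*sqrt(1 - 3))*(-3) = ((3*1)*sqrt(-2))*(-3) = (3*(I*sqrt(2)))*(-3) = (3*I*sqrt(2))*(-3) = -9*I*sqrt(2)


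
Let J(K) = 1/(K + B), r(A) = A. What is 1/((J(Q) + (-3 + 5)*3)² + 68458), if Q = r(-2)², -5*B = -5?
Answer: 25/1712411 ≈ 1.4599e-5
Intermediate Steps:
B = 1 (B = -⅕*(-5) = 1)
Q = 4 (Q = (-2)² = 4)
J(K) = 1/(1 + K) (J(K) = 1/(K + 1) = 1/(1 + K))
1/((J(Q) + (-3 + 5)*3)² + 68458) = 1/((1/(1 + 4) + (-3 + 5)*3)² + 68458) = 1/((1/5 + 2*3)² + 68458) = 1/((⅕ + 6)² + 68458) = 1/((31/5)² + 68458) = 1/(961/25 + 68458) = 1/(1712411/25) = 25/1712411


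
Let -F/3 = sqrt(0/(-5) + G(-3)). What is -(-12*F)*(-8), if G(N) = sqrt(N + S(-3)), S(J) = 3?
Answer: 0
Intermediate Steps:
G(N) = sqrt(3 + N) (G(N) = sqrt(N + 3) = sqrt(3 + N))
F = 0 (F = -3*sqrt(0/(-5) + sqrt(3 - 3)) = -3*sqrt(0*(-1/5) + sqrt(0)) = -3*sqrt(0 + 0) = -3*sqrt(0) = -3*0 = 0)
-(-12*F)*(-8) = -(-12*0)*(-8) = -0*(-8) = -1*0 = 0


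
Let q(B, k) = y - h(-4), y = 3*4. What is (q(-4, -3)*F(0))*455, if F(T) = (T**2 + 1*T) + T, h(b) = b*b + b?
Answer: 0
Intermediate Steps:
h(b) = b + b**2 (h(b) = b**2 + b = b + b**2)
y = 12
q(B, k) = 0 (q(B, k) = 12 - (-4)*(1 - 4) = 12 - (-4)*(-3) = 12 - 1*12 = 12 - 12 = 0)
F(T) = T**2 + 2*T (F(T) = (T**2 + T) + T = (T + T**2) + T = T**2 + 2*T)
(q(-4, -3)*F(0))*455 = (0*(0*(2 + 0)))*455 = (0*(0*2))*455 = (0*0)*455 = 0*455 = 0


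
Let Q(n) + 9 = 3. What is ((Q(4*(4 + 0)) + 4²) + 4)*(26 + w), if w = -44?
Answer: -252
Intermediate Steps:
Q(n) = -6 (Q(n) = -9 + 3 = -6)
((Q(4*(4 + 0)) + 4²) + 4)*(26 + w) = ((-6 + 4²) + 4)*(26 - 44) = ((-6 + 16) + 4)*(-18) = (10 + 4)*(-18) = 14*(-18) = -252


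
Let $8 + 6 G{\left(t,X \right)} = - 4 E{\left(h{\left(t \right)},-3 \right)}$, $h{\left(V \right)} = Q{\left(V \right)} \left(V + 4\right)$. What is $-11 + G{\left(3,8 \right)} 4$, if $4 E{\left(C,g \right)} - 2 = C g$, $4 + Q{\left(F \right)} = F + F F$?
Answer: $\frac{283}{3} \approx 94.333$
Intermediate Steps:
$Q{\left(F \right)} = -4 + F + F^{2}$ ($Q{\left(F \right)} = -4 + \left(F + F F\right) = -4 + \left(F + F^{2}\right) = -4 + F + F^{2}$)
$h{\left(V \right)} = \left(4 + V\right) \left(-4 + V + V^{2}\right)$ ($h{\left(V \right)} = \left(-4 + V + V^{2}\right) \left(V + 4\right) = \left(-4 + V + V^{2}\right) \left(4 + V\right) = \left(4 + V\right) \left(-4 + V + V^{2}\right)$)
$E{\left(C,g \right)} = \frac{1}{2} + \frac{C g}{4}$
$G{\left(t,X \right)} = - \frac{5}{3} + \frac{\left(4 + t\right) \left(-4 + t + t^{2}\right)}{2}$ ($G{\left(t,X \right)} = - \frac{4}{3} + \frac{\left(-4\right) \left(\frac{1}{2} + \frac{1}{4} \left(4 + t\right) \left(-4 + t + t^{2}\right) \left(-3\right)\right)}{6} = - \frac{4}{3} + \frac{\left(-4\right) \left(\frac{1}{2} - \frac{3 \left(4 + t\right) \left(-4 + t + t^{2}\right)}{4}\right)}{6} = - \frac{4}{3} + \frac{-2 + 3 \left(4 + t\right) \left(-4 + t + t^{2}\right)}{6} = - \frac{4}{3} + \left(- \frac{1}{3} + \frac{\left(4 + t\right) \left(-4 + t + t^{2}\right)}{2}\right) = - \frac{5}{3} + \frac{\left(4 + t\right) \left(-4 + t + t^{2}\right)}{2}$)
$-11 + G{\left(3,8 \right)} 4 = -11 + \left(- \frac{29}{3} + \frac{3^{3}}{2} + \frac{5 \cdot 3^{2}}{2}\right) 4 = -11 + \left(- \frac{29}{3} + \frac{1}{2} \cdot 27 + \frac{5}{2} \cdot 9\right) 4 = -11 + \left(- \frac{29}{3} + \frac{27}{2} + \frac{45}{2}\right) 4 = -11 + \frac{79}{3} \cdot 4 = -11 + \frac{316}{3} = \frac{283}{3}$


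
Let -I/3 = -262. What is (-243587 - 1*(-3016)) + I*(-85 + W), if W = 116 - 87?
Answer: -284587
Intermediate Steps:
I = 786 (I = -3*(-262) = 786)
W = 29
(-243587 - 1*(-3016)) + I*(-85 + W) = (-243587 - 1*(-3016)) + 786*(-85 + 29) = (-243587 + 3016) + 786*(-56) = -240571 - 44016 = -284587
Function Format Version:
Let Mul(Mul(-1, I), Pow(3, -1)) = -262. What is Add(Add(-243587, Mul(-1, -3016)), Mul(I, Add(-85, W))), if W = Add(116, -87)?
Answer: -284587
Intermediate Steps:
I = 786 (I = Mul(-3, -262) = 786)
W = 29
Add(Add(-243587, Mul(-1, -3016)), Mul(I, Add(-85, W))) = Add(Add(-243587, Mul(-1, -3016)), Mul(786, Add(-85, 29))) = Add(Add(-243587, 3016), Mul(786, -56)) = Add(-240571, -44016) = -284587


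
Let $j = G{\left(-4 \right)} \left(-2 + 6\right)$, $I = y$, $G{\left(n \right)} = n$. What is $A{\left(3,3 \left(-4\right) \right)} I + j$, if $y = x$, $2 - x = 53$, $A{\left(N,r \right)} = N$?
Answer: $-169$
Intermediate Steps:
$x = -51$ ($x = 2 - 53 = -51$)
$y = -51$
$I = -51$
$j = -16$ ($j = - 4 \left(-2 + 6\right) = \left(-4\right) 4 = -16$)
$A{\left(3,3 \left(-4\right) \right)} I + j = 3 \left(-51\right) - 16 = -153 - 16 = -169$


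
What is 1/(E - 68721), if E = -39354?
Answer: -1/108075 ≈ -9.2528e-6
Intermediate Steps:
1/(E - 68721) = 1/(-39354 - 68721) = 1/(-108075) = -1/108075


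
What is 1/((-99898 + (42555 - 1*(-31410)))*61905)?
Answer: -1/1605382365 ≈ -6.2290e-10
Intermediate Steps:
1/((-99898 + (42555 - 1*(-31410)))*61905) = (1/61905)/(-99898 + (42555 + 31410)) = (1/61905)/(-99898 + 73965) = (1/61905)/(-25933) = -1/25933*1/61905 = -1/1605382365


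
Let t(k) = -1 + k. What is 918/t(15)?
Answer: 459/7 ≈ 65.571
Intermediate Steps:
918/t(15) = 918/(-1 + 15) = 918/14 = 918*(1/14) = 459/7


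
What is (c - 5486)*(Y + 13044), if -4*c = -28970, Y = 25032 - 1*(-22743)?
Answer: 213657147/2 ≈ 1.0683e+8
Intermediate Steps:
Y = 47775 (Y = 25032 + 22743 = 47775)
c = 14485/2 (c = -¼*(-28970) = 14485/2 ≈ 7242.5)
(c - 5486)*(Y + 13044) = (14485/2 - 5486)*(47775 + 13044) = (3513/2)*60819 = 213657147/2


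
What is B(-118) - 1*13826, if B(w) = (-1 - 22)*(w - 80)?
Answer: -9272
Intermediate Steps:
B(w) = 1840 - 23*w (B(w) = -23*(-80 + w) = 1840 - 23*w)
B(-118) - 1*13826 = (1840 - 23*(-118)) - 1*13826 = (1840 + 2714) - 13826 = 4554 - 13826 = -9272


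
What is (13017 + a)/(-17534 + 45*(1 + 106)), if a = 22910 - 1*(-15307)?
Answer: -51234/12719 ≈ -4.0281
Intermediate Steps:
a = 38217 (a = 22910 + 15307 = 38217)
(13017 + a)/(-17534 + 45*(1 + 106)) = (13017 + 38217)/(-17534 + 45*(1 + 106)) = 51234/(-17534 + 45*107) = 51234/(-17534 + 4815) = 51234/(-12719) = 51234*(-1/12719) = -51234/12719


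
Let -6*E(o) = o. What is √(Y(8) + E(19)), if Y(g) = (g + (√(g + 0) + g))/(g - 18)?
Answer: √(-4290 - 180*√2)/30 ≈ 2.2471*I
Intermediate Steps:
E(o) = -o/6
Y(g) = (√g + 2*g)/(-18 + g) (Y(g) = (g + (√g + g))/(-18 + g) = (g + (g + √g))/(-18 + g) = (√g + 2*g)/(-18 + g))
√(Y(8) + E(19)) = √((√8 + 2*8)/(-18 + 8) - ⅙*19) = √((2*√2 + 16)/(-10) - 19/6) = √(-(16 + 2*√2)/10 - 19/6) = √((-8/5 - √2/5) - 19/6) = √(-143/30 - √2/5)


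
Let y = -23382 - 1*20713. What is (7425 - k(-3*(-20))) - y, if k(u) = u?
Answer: 51460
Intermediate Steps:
y = -44095 (y = -23382 - 20713 = -44095)
(7425 - k(-3*(-20))) - y = (7425 - (-3)*(-20)) - 1*(-44095) = (7425 - 1*60) + 44095 = (7425 - 60) + 44095 = 7365 + 44095 = 51460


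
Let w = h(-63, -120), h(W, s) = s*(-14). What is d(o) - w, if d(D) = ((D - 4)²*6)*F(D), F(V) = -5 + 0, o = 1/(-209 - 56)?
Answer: -30349926/14045 ≈ -2160.9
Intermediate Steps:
o = -1/265 (o = 1/(-265) = -1/265 ≈ -0.0037736)
F(V) = -5
h(W, s) = -14*s
w = 1680 (w = -14*(-120) = 1680)
d(D) = -30*(-4 + D)² (d(D) = ((D - 4)²*6)*(-5) = ((-4 + D)²*6)*(-5) = (6*(-4 + D)²)*(-5) = -30*(-4 + D)²)
d(o) - w = -30*(-4 - 1/265)² - 1*1680 = -30*(-1061/265)² - 1680 = -30*1125721/70225 - 1680 = -6754326/14045 - 1680 = -30349926/14045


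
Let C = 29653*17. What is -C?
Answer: -504101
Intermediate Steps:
C = 504101
-C = -1*504101 = -504101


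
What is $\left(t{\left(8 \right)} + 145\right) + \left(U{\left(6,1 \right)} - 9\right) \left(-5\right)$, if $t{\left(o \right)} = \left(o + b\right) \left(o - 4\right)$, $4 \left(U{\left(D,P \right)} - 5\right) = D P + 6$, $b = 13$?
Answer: $234$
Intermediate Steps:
$U{\left(D,P \right)} = \frac{13}{2} + \frac{D P}{4}$ ($U{\left(D,P \right)} = 5 + \frac{D P + 6}{4} = 5 + \frac{6 + D P}{4} = 5 + \left(\frac{3}{2} + \frac{D P}{4}\right) = \frac{13}{2} + \frac{D P}{4}$)
$t{\left(o \right)} = \left(-4 + o\right) \left(13 + o\right)$ ($t{\left(o \right)} = \left(o + 13\right) \left(o - 4\right) = \left(13 + o\right) \left(-4 + o\right) = \left(-4 + o\right) \left(13 + o\right)$)
$\left(t{\left(8 \right)} + 145\right) + \left(U{\left(6,1 \right)} - 9\right) \left(-5\right) = \left(\left(-52 + 8^{2} + 9 \cdot 8\right) + 145\right) + \left(\left(\frac{13}{2} + \frac{1}{4} \cdot 6 \cdot 1\right) - 9\right) \left(-5\right) = \left(\left(-52 + 64 + 72\right) + 145\right) + \left(\left(\frac{13}{2} + \frac{3}{2}\right) - 9\right) \left(-5\right) = \left(84 + 145\right) + \left(8 - 9\right) \left(-5\right) = 229 - -5 = 229 + 5 = 234$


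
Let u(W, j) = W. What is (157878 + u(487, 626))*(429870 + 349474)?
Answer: 123420812560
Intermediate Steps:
(157878 + u(487, 626))*(429870 + 349474) = (157878 + 487)*(429870 + 349474) = 158365*779344 = 123420812560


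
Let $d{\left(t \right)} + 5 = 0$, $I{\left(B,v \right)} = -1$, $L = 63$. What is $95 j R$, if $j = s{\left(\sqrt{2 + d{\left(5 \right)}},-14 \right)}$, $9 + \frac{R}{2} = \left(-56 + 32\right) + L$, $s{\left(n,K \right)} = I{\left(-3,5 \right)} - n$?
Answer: $-5700 - 5700 i \sqrt{3} \approx -5700.0 - 9872.7 i$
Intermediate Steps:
$d{\left(t \right)} = -5$ ($d{\left(t \right)} = -5 + 0 = -5$)
$s{\left(n,K \right)} = -1 - n$
$R = 60$ ($R = -18 + 2 \left(\left(-56 + 32\right) + 63\right) = -18 + 2 \left(-24 + 63\right) = -18 + 2 \cdot 39 = -18 + 78 = 60$)
$j = -1 - i \sqrt{3}$ ($j = -1 - \sqrt{2 - 5} = -1 - \sqrt{-3} = -1 - i \sqrt{3} \approx -1.0 - 1.732 i$)
$95 j R = 95 \left(-1 - i \sqrt{3}\right) 60 = \left(-95 - 95 i \sqrt{3}\right) 60 = -5700 - 5700 i \sqrt{3}$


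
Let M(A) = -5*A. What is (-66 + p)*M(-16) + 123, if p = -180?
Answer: -19557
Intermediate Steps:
(-66 + p)*M(-16) + 123 = (-66 - 180)*(-5*(-16)) + 123 = -246*80 + 123 = -19680 + 123 = -19557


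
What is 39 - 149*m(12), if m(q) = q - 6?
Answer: -855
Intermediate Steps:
m(q) = -6 + q
39 - 149*m(12) = 39 - 149*(-6 + 12) = 39 - 149*6 = 39 - 894 = -855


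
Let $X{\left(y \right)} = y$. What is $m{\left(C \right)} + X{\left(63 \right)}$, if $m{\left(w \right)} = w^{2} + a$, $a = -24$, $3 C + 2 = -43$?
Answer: $264$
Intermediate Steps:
$C = -15$ ($C = - \frac{2}{3} + \frac{1}{3} \left(-43\right) = - \frac{2}{3} - \frac{43}{3} = -15$)
$m{\left(w \right)} = -24 + w^{2}$ ($m{\left(w \right)} = w^{2} - 24 = -24 + w^{2}$)
$m{\left(C \right)} + X{\left(63 \right)} = \left(-24 + \left(-15\right)^{2}\right) + 63 = \left(-24 + 225\right) + 63 = 201 + 63 = 264$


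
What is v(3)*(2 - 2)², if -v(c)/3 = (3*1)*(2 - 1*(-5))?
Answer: 0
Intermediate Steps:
v(c) = -63 (v(c) = -3*3*1*(2 - 1*(-5)) = -9*(2 + 5) = -9*7 = -3*21 = -63)
v(3)*(2 - 2)² = -63*(2 - 2)² = -63*0² = -63*0 = 0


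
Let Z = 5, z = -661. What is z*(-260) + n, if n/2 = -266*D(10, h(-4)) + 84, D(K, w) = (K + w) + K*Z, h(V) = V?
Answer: 142236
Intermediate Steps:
D(K, w) = w + 6*K (D(K, w) = (K + w) + K*5 = (K + w) + 5*K = w + 6*K)
n = -29624 (n = 2*(-266*(-4 + 6*10) + 84) = 2*(-266*(-4 + 60) + 84) = 2*(-266*56 + 84) = 2*(-14896 + 84) = 2*(-14812) = -29624)
z*(-260) + n = -661*(-260) - 29624 = 171860 - 29624 = 142236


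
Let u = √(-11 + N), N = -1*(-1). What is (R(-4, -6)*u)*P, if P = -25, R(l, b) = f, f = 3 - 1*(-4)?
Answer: -175*I*√10 ≈ -553.4*I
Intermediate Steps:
f = 7 (f = 3 + 4 = 7)
R(l, b) = 7
N = 1
u = I*√10 (u = √(-11 + 1) = √(-10) = I*√10 ≈ 3.1623*I)
(R(-4, -6)*u)*P = (7*(I*√10))*(-25) = (7*I*√10)*(-25) = -175*I*√10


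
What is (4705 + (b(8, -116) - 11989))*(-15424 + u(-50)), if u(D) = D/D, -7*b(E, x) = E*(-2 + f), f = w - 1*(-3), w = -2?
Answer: 786264540/7 ≈ 1.1232e+8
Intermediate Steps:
f = 1 (f = -2 - 1*(-3) = -2 + 3 = 1)
b(E, x) = E/7 (b(E, x) = -E*(-2 + 1)/7 = -E*(-1)/7 = -(-1)*E/7 = E/7)
u(D) = 1
(4705 + (b(8, -116) - 11989))*(-15424 + u(-50)) = (4705 + ((⅐)*8 - 11989))*(-15424 + 1) = (4705 + (8/7 - 11989))*(-15423) = (4705 - 83915/7)*(-15423) = -50980/7*(-15423) = 786264540/7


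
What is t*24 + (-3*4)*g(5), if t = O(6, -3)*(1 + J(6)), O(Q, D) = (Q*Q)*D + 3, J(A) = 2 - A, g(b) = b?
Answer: 7500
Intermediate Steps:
O(Q, D) = 3 + D*Q² (O(Q, D) = Q²*D + 3 = D*Q² + 3 = 3 + D*Q²)
t = 315 (t = (3 - 3*6²)*(1 + (2 - 1*6)) = (3 - 3*36)*(1 + (2 - 6)) = (3 - 108)*(1 - 4) = -105*(-3) = 315)
t*24 + (-3*4)*g(5) = 315*24 - 3*4*5 = 7560 - 12*5 = 7560 - 60 = 7500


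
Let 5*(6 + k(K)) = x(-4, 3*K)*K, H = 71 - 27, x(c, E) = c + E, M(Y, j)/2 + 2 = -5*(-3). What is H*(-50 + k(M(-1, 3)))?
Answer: 72336/5 ≈ 14467.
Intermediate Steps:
M(Y, j) = 26 (M(Y, j) = -4 + 2*(-5*(-3)) = -4 + 2*15 = -4 + 30 = 26)
x(c, E) = E + c
H = 44
k(K) = -6 + K*(-4 + 3*K)/5 (k(K) = -6 + ((3*K - 4)*K)/5 = -6 + ((-4 + 3*K)*K)/5 = -6 + (K*(-4 + 3*K))/5 = -6 + K*(-4 + 3*K)/5)
H*(-50 + k(M(-1, 3))) = 44*(-50 + (-6 + (⅕)*26*(-4 + 3*26))) = 44*(-50 + (-6 + (⅕)*26*(-4 + 78))) = 44*(-50 + (-6 + (⅕)*26*74)) = 44*(-50 + (-6 + 1924/5)) = 44*(-50 + 1894/5) = 44*(1644/5) = 72336/5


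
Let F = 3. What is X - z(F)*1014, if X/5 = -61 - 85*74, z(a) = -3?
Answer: -28713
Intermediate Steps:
X = -31755 (X = 5*(-61 - 85*74) = 5*(-61 - 6290) = 5*(-6351) = -31755)
X - z(F)*1014 = -31755 - (-3)*1014 = -31755 - 1*(-3042) = -31755 + 3042 = -28713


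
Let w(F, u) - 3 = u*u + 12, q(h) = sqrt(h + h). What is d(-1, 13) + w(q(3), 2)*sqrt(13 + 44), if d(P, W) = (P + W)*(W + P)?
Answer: 144 + 19*sqrt(57) ≈ 287.45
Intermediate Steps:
q(h) = sqrt(2)*sqrt(h) (q(h) = sqrt(2*h) = sqrt(2)*sqrt(h))
d(P, W) = (P + W)**2 (d(P, W) = (P + W)*(P + W) = (P + W)**2)
w(F, u) = 15 + u**2 (w(F, u) = 3 + (u*u + 12) = 3 + (u**2 + 12) = 3 + (12 + u**2) = 15 + u**2)
d(-1, 13) + w(q(3), 2)*sqrt(13 + 44) = (-1 + 13)**2 + (15 + 2**2)*sqrt(13 + 44) = 12**2 + (15 + 4)*sqrt(57) = 144 + 19*sqrt(57)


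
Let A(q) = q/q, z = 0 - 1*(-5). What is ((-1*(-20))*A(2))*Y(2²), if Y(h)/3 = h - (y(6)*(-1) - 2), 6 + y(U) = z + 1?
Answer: 360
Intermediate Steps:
z = 5 (z = 0 + 5 = 5)
A(q) = 1
y(U) = 0 (y(U) = -6 + (5 + 1) = -6 + 6 = 0)
Y(h) = 6 + 3*h (Y(h) = 3*(h - (0*(-1) - 2)) = 3*(h - (0 - 2)) = 3*(h - 1*(-2)) = 3*(h + 2) = 3*(2 + h) = 6 + 3*h)
((-1*(-20))*A(2))*Y(2²) = (-1*(-20)*1)*(6 + 3*2²) = (20*1)*(6 + 3*4) = 20*(6 + 12) = 20*18 = 360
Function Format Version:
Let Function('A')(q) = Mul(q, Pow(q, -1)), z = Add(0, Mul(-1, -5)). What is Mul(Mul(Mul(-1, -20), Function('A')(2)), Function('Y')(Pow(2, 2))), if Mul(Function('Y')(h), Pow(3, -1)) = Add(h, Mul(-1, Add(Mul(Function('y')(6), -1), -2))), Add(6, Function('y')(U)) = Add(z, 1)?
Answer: 360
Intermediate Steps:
z = 5 (z = Add(0, 5) = 5)
Function('A')(q) = 1
Function('y')(U) = 0 (Function('y')(U) = Add(-6, Add(5, 1)) = Add(-6, 6) = 0)
Function('Y')(h) = Add(6, Mul(3, h)) (Function('Y')(h) = Mul(3, Add(h, Mul(-1, Add(Mul(0, -1), -2)))) = Mul(3, Add(h, Mul(-1, Add(0, -2)))) = Mul(3, Add(h, Mul(-1, -2))) = Mul(3, Add(h, 2)) = Mul(3, Add(2, h)) = Add(6, Mul(3, h)))
Mul(Mul(Mul(-1, -20), Function('A')(2)), Function('Y')(Pow(2, 2))) = Mul(Mul(Mul(-1, -20), 1), Add(6, Mul(3, Pow(2, 2)))) = Mul(Mul(20, 1), Add(6, Mul(3, 4))) = Mul(20, Add(6, 12)) = Mul(20, 18) = 360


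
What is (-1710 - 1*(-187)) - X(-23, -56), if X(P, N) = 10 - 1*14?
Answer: -1519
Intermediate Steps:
X(P, N) = -4 (X(P, N) = 10 - 14 = -4)
(-1710 - 1*(-187)) - X(-23, -56) = (-1710 - 1*(-187)) - 1*(-4) = (-1710 + 187) + 4 = -1523 + 4 = -1519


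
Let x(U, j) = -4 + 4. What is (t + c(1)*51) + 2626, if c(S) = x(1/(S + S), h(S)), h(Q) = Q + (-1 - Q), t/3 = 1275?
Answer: 6451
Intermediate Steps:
t = 3825 (t = 3*1275 = 3825)
h(Q) = -1
x(U, j) = 0
c(S) = 0
(t + c(1)*51) + 2626 = (3825 + 0*51) + 2626 = (3825 + 0) + 2626 = 3825 + 2626 = 6451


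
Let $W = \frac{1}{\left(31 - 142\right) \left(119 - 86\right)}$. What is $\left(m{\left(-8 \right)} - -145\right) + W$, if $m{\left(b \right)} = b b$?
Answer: $\frac{765566}{3663} \approx 209.0$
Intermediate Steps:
$m{\left(b \right)} = b^{2}$
$W = - \frac{1}{3663}$ ($W = \frac{1}{\left(-111\right) 33} = \frac{1}{-3663} = - \frac{1}{3663} \approx -0.000273$)
$\left(m{\left(-8 \right)} - -145\right) + W = \left(\left(-8\right)^{2} - -145\right) - \frac{1}{3663} = \left(64 + \left(-4 + 149\right)\right) - \frac{1}{3663} = \left(64 + 145\right) - \frac{1}{3663} = 209 - \frac{1}{3663} = \frac{765566}{3663}$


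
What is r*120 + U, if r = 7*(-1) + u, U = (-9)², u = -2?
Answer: -999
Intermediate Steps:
U = 81
r = -9 (r = 7*(-1) - 2 = -7 - 2 = -9)
r*120 + U = -9*120 + 81 = -1080 + 81 = -999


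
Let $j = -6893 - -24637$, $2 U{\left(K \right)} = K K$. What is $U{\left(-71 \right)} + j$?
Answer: $\frac{40529}{2} \approx 20265.0$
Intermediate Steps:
$U{\left(K \right)} = \frac{K^{2}}{2}$ ($U{\left(K \right)} = \frac{K K}{2} = \frac{K^{2}}{2}$)
$j = 17744$ ($j = -6893 + 24637 = 17744$)
$U{\left(-71 \right)} + j = \frac{\left(-71\right)^{2}}{2} + 17744 = \frac{1}{2} \cdot 5041 + 17744 = \frac{5041}{2} + 17744 = \frac{40529}{2}$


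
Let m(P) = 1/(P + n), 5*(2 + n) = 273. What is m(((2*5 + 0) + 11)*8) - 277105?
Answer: -305646810/1103 ≈ -2.7711e+5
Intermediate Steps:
n = 263/5 (n = -2 + (⅕)*273 = -2 + 273/5 = 263/5 ≈ 52.600)
m(P) = 1/(263/5 + P) (m(P) = 1/(P + 263/5) = 1/(263/5 + P))
m(((2*5 + 0) + 11)*8) - 277105 = 5/(263 + 5*(((2*5 + 0) + 11)*8)) - 277105 = 5/(263 + 5*(((10 + 0) + 11)*8)) - 277105 = 5/(263 + 5*((10 + 11)*8)) - 277105 = 5/(263 + 5*(21*8)) - 277105 = 5/(263 + 5*168) - 277105 = 5/(263 + 840) - 277105 = 5/1103 - 277105 = -305646810/1103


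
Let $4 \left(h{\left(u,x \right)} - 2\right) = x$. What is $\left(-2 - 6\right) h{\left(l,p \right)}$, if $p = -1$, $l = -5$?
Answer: $-14$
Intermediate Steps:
$h{\left(u,x \right)} = 2 + \frac{x}{4}$
$\left(-2 - 6\right) h{\left(l,p \right)} = \left(-2 - 6\right) \left(2 + \frac{1}{4} \left(-1\right)\right) = - 8 \left(2 - \frac{1}{4}\right) = \left(-8\right) \frac{7}{4} = -14$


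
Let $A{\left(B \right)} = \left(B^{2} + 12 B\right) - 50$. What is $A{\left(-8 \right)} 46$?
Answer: $-3772$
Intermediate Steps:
$A{\left(B \right)} = -50 + B^{2} + 12 B$
$A{\left(-8 \right)} 46 = \left(-50 + \left(-8\right)^{2} + 12 \left(-8\right)\right) 46 = \left(-50 + 64 - 96\right) 46 = \left(-82\right) 46 = -3772$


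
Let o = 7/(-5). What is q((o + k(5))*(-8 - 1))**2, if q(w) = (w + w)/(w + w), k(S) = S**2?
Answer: 1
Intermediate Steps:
o = -7/5 (o = 7*(-1/5) = -7/5 ≈ -1.4000)
q(w) = 1 (q(w) = (2*w)/((2*w)) = (2*w)*(1/(2*w)) = 1)
q((o + k(5))*(-8 - 1))**2 = 1**2 = 1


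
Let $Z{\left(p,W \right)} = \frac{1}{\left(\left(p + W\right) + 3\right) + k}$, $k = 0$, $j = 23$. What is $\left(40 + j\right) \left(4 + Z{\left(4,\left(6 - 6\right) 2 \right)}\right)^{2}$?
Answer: $\frac{7569}{7} \approx 1081.3$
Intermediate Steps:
$Z{\left(p,W \right)} = \frac{1}{3 + W + p}$ ($Z{\left(p,W \right)} = \frac{1}{\left(\left(p + W\right) + 3\right) + 0} = \frac{1}{\left(\left(W + p\right) + 3\right) + 0} = \frac{1}{\left(3 + W + p\right) + 0} = \frac{1}{3 + W + p}$)
$\left(40 + j\right) \left(4 + Z{\left(4,\left(6 - 6\right) 2 \right)}\right)^{2} = \left(40 + 23\right) \left(4 + \frac{1}{3 + \left(6 - 6\right) 2 + 4}\right)^{2} = 63 \left(4 + \frac{1}{3 + \left(6 - 6\right) 2 + 4}\right)^{2} = 63 \left(4 + \frac{1}{3 + 0 \cdot 2 + 4}\right)^{2} = 63 \left(4 + \frac{1}{3 + 0 + 4}\right)^{2} = 63 \left(4 + \frac{1}{7}\right)^{2} = 63 \left(\frac{29}{7}\right)^{2} = 63 \cdot \frac{841}{49} = \frac{7569}{7}$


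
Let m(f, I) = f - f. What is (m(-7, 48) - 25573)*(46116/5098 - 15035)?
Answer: 979475487961/2549 ≈ 3.8426e+8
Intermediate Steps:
m(f, I) = 0
(m(-7, 48) - 25573)*(46116/5098 - 15035) = (0 - 25573)*(46116/5098 - 15035) = -25573*(46116*(1/5098) - 15035) = -25573*(23058/2549 - 15035) = -25573*(-38301157/2549) = 979475487961/2549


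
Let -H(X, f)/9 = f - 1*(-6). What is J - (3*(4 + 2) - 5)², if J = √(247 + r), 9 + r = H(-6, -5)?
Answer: -169 + √229 ≈ -153.87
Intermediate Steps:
H(X, f) = -54 - 9*f (H(X, f) = -9*(f - 1*(-6)) = -9*(f + 6) = -9*(6 + f) = -54 - 9*f)
r = -18 (r = -9 + (-54 - 9*(-5)) = -9 + (-54 + 45) = -9 - 9 = -18)
J = √229 (J = √(247 - 18) = √229 ≈ 15.133)
J - (3*(4 + 2) - 5)² = √229 - (3*(4 + 2) - 5)² = √229 - (3*6 - 5)² = √229 - (18 - 5)² = √229 - 1*13² = √229 - 1*169 = √229 - 169 = -169 + √229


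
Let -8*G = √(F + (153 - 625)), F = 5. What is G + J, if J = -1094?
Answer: -1094 - I*√467/8 ≈ -1094.0 - 2.7013*I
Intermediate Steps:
G = -I*√467/8 (G = -√(5 + (153 - 625))/8 = -√(5 - 472)/8 = -I*√467/8 ≈ -2.7013*I)
G + J = -I*√467/8 - 1094 = -1094 - I*√467/8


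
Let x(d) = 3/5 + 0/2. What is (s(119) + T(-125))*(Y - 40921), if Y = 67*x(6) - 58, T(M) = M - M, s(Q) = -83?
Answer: 16989602/5 ≈ 3.3979e+6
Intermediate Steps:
x(d) = 3/5 (x(d) = 3*(1/5) + 0*(1/2) = 3/5 + 0 = 3/5)
T(M) = 0
Y = -89/5 (Y = 67*(3/5) - 58 = 201/5 - 58 = -89/5 ≈ -17.800)
(s(119) + T(-125))*(Y - 40921) = (-83 + 0)*(-89/5 - 40921) = -83*(-204694/5) = 16989602/5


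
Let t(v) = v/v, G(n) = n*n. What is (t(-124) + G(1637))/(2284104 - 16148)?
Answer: 1339885/1133978 ≈ 1.1816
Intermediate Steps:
G(n) = n**2
t(v) = 1
(t(-124) + G(1637))/(2284104 - 16148) = (1 + 1637**2)/(2284104 - 16148) = (1 + 2679769)/2267956 = 2679770*(1/2267956) = 1339885/1133978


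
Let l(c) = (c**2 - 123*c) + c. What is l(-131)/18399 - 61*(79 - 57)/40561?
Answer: 1319621765/746281839 ≈ 1.7683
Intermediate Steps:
l(c) = c**2 - 122*c
l(-131)/18399 - 61*(79 - 57)/40561 = -131*(-122 - 131)/18399 - 61*(79 - 57)/40561 = -131*(-253)*(1/18399) - 61*22*(1/40561) = 33143*(1/18399) - 1342*1/40561 = 33143/18399 - 1342/40561 = 1319621765/746281839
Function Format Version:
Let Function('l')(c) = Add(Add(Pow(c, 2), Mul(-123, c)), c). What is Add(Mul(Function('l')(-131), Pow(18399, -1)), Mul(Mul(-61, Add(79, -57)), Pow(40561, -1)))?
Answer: Rational(1319621765, 746281839) ≈ 1.7683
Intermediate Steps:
Function('l')(c) = Add(Pow(c, 2), Mul(-122, c))
Add(Mul(Function('l')(-131), Pow(18399, -1)), Mul(Mul(-61, Add(79, -57)), Pow(40561, -1))) = Add(Mul(Mul(-131, Add(-122, -131)), Pow(18399, -1)), Mul(Mul(-61, Add(79, -57)), Pow(40561, -1))) = Add(Mul(Mul(-131, -253), Rational(1, 18399)), Mul(Mul(-61, 22), Rational(1, 40561))) = Add(Mul(33143, Rational(1, 18399)), Mul(-1342, Rational(1, 40561))) = Add(Rational(33143, 18399), Rational(-1342, 40561)) = Rational(1319621765, 746281839)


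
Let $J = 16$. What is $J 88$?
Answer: $1408$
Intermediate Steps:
$J 88 = 16 \cdot 88 = 1408$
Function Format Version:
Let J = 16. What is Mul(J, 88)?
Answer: 1408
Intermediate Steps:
Mul(J, 88) = Mul(16, 88) = 1408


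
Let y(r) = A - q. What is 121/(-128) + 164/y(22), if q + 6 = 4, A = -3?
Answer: -21113/128 ≈ -164.95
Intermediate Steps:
q = -2 (q = -6 + 4 = -2)
y(r) = -1 (y(r) = -3 - 1*(-2) = -3 + 2 = -1)
121/(-128) + 164/y(22) = 121/(-128) + 164/(-1) = 121*(-1/128) + 164*(-1) = -121/128 - 164 = -21113/128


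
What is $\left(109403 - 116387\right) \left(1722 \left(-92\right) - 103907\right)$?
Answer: $1832119704$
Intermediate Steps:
$\left(109403 - 116387\right) \left(1722 \left(-92\right) - 103907\right) = - 6984 \left(-158424 - 103907\right) = \left(-6984\right) \left(-262331\right) = 1832119704$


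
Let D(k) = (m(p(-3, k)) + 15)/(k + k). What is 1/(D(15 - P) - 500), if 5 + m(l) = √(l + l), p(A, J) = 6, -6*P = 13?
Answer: -2650705/1324580396 - 309*√3/1324580396 ≈ -0.0020016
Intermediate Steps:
P = -13/6 (P = -⅙*13 = -13/6 ≈ -2.1667)
m(l) = -5 + √2*√l (m(l) = -5 + √(l + l) = -5 + √(2*l) = -5 + √2*√l)
D(k) = (10 + 2*√3)/(2*k) (D(k) = ((-5 + √2*√6) + 15)/(k + k) = ((-5 + 2*√3) + 15)/((2*k)) = (10 + 2*√3)*(1/(2*k)) = (10 + 2*√3)/(2*k))
1/(D(15 - P) - 500) = 1/((5 + √3)/(15 - 1*(-13/6)) - 500) = 1/((5 + √3)/(15 + 13/6) - 500) = 1/((5 + √3)/(103/6) - 500) = 1/(6*(5 + √3)/103 - 500) = 1/((30/103 + 6*√3/103) - 500) = 1/(-51470/103 + 6*√3/103)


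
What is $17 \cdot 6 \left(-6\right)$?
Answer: $-612$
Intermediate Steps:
$17 \cdot 6 \left(-6\right) = 102 \left(-6\right) = -612$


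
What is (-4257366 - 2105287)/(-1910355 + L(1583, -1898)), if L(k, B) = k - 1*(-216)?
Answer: 6362653/1908556 ≈ 3.3338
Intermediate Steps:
L(k, B) = 216 + k (L(k, B) = k + 216 = 216 + k)
(-4257366 - 2105287)/(-1910355 + L(1583, -1898)) = (-4257366 - 2105287)/(-1910355 + (216 + 1583)) = -6362653/(-1910355 + 1799) = -6362653/(-1908556) = -6362653*(-1/1908556) = 6362653/1908556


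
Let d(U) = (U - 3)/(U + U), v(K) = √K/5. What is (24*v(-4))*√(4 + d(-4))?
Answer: 12*I*√78/5 ≈ 21.196*I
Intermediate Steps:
v(K) = √K/5
d(U) = (-3 + U)/(2*U) (d(U) = (-3 + U)/((2*U)) = (-3 + U)*(1/(2*U)) = (-3 + U)/(2*U))
(24*v(-4))*√(4 + d(-4)) = (24*(√(-4)/5))*√(4 + (½)*(-3 - 4)/(-4)) = (24*((2*I)/5))*√(4 + (½)*(-¼)*(-7)) = (24*(2*I/5))*√(4 + 7/8) = (48*I/5)*√(39/8) = (48*I/5)*(√78/4) = 12*I*√78/5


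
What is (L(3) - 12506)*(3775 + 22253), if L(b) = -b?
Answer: -325584252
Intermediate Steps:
(L(3) - 12506)*(3775 + 22253) = (-1*3 - 12506)*(3775 + 22253) = (-3 - 12506)*26028 = -12509*26028 = -325584252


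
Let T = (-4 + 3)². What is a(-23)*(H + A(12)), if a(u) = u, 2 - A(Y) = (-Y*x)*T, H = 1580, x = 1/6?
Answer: -36432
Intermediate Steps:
x = ⅙ ≈ 0.16667
T = 1 (T = (-1)² = 1)
A(Y) = 2 + Y/6 (A(Y) = 2 - (-Y/6) = 2 - (-1)*Y/6 = 2 + Y/6)
a(-23)*(H + A(12)) = -23*(1580 + (2 + (⅙)*12)) = -23*(1580 + (2 + 2)) = -23*(1580 + 4) = -23*1584 = -36432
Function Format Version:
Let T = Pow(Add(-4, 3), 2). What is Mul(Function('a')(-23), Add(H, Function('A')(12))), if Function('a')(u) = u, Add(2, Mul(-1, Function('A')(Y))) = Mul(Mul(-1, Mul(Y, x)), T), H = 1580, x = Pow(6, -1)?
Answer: -36432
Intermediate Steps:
x = Rational(1, 6) ≈ 0.16667
T = 1 (T = Pow(-1, 2) = 1)
Function('A')(Y) = Add(2, Mul(Rational(1, 6), Y)) (Function('A')(Y) = Add(2, Mul(-1, Mul(Mul(-1, Mul(Y, Rational(1, 6))), 1))) = Add(2, Mul(-1, Mul(Mul(-1, Mul(Rational(1, 6), Y)), 1))) = Add(2, Mul(-1, Mul(Mul(Rational(-1, 6), Y), 1))) = Add(2, Mul(-1, Mul(Rational(-1, 6), Y))) = Add(2, Mul(Rational(1, 6), Y)))
Mul(Function('a')(-23), Add(H, Function('A')(12))) = Mul(-23, Add(1580, Add(2, Mul(Rational(1, 6), 12)))) = Mul(-23, Add(1580, Add(2, 2))) = Mul(-23, Add(1580, 4)) = Mul(-23, 1584) = -36432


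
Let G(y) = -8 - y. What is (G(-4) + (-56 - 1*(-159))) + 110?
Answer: 209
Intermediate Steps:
(G(-4) + (-56 - 1*(-159))) + 110 = ((-8 - 1*(-4)) + (-56 - 1*(-159))) + 110 = ((-8 + 4) + (-56 + 159)) + 110 = (-4 + 103) + 110 = 99 + 110 = 209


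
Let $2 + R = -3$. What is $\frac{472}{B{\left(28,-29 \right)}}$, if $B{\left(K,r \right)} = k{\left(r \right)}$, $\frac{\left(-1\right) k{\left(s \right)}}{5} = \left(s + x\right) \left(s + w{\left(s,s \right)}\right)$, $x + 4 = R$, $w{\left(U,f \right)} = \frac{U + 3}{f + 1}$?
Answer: $- \frac{3304}{37335} \approx -0.088496$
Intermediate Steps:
$R = -5$ ($R = -2 - 3 = -5$)
$w{\left(U,f \right)} = \frac{3 + U}{1 + f}$
$x = -9$ ($x = -4 - 5 = -9$)
$k{\left(s \right)} = - 5 \left(-9 + s\right) \left(s + \frac{3 + s}{1 + s}\right)$ ($k{\left(s \right)} = - 5 \left(s - 9\right) \left(s + \frac{3 + s}{1 + s}\right) = - 5 \left(-9 + s\right) \left(s + \frac{3 + s}{1 + s}\right)$)
$B{\left(K,r \right)} = \frac{5 \left(27 - r^{3} + 7 r^{2} + 15 r\right)}{1 + r}$
$\frac{472}{B{\left(28,-29 \right)}} = \frac{472}{5 \frac{1}{1 - 29} \left(27 - \left(-29\right)^{3} + 7 \left(-29\right)^{2} + 15 \left(-29\right)\right)} = \frac{472}{5 \frac{1}{-28} \left(27 - -24389 + 7 \cdot 841 - 435\right)} = \frac{472}{5 \left(- \frac{1}{28}\right) \left(27 + 24389 + 5887 - 435\right)} = \frac{472}{5 \left(- \frac{1}{28}\right) 29868} = \frac{472}{- \frac{37335}{7}} = 472 \left(- \frac{7}{37335}\right) = - \frac{3304}{37335}$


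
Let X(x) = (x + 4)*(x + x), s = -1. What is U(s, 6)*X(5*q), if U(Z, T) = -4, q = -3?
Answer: -1320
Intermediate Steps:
X(x) = 2*x*(4 + x) (X(x) = (4 + x)*(2*x) = 2*x*(4 + x))
U(s, 6)*X(5*q) = -8*5*(-3)*(4 + 5*(-3)) = -8*(-15)*(4 - 15) = -8*(-15)*(-11) = -4*330 = -1320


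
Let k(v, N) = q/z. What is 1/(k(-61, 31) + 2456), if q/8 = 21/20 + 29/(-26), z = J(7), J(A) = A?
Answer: 455/1117446 ≈ 0.00040718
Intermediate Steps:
z = 7
q = -34/65 (q = 8*(21/20 + 29/(-26)) = 8*(21*(1/20) + 29*(-1/26)) = 8*(21/20 - 29/26) = 8*(-17/260) = -34/65 ≈ -0.52308)
k(v, N) = -34/455 (k(v, N) = -34/65/7 = -34/65*⅐ = -34/455)
1/(k(-61, 31) + 2456) = 1/(-34/455 + 2456) = 1/(1117446/455) = 455/1117446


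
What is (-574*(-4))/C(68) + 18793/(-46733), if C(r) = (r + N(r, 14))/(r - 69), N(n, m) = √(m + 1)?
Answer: -7382946761/215392397 + 2296*√15/4609 ≈ -32.347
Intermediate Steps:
N(n, m) = √(1 + m)
C(r) = (r + √15)/(-69 + r) (C(r) = (r + √(1 + 14))/(r - 69) = (r + √15)/(-69 + r))
(-574*(-4))/C(68) + 18793/(-46733) = (-574*(-4))/(((68 + √15)/(-69 + 68))) + 18793/(-46733) = 2296/(((68 + √15)/(-1))) + 18793*(-1/46733) = 2296/((-(68 + √15))) - 18793/46733 = 2296/(-68 - √15) - 18793/46733 = -18793/46733 + 2296/(-68 - √15)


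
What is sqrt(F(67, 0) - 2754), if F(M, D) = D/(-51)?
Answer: 9*I*sqrt(34) ≈ 52.479*I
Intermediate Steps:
F(M, D) = -D/51 (F(M, D) = D*(-1/51) = -D/51)
sqrt(F(67, 0) - 2754) = sqrt(-1/51*0 - 2754) = sqrt(0 - 2754) = sqrt(-2754) = 9*I*sqrt(34)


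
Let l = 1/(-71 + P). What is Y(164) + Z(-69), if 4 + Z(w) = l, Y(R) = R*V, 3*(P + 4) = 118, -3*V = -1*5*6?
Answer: 175049/107 ≈ 1636.0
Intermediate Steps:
V = 10 (V = -(-1*5)*6/3 = -(-5)*6/3 = -⅓*(-30) = 10)
P = 106/3 (P = -4 + (⅓)*118 = -4 + 118/3 = 106/3 ≈ 35.333)
Y(R) = 10*R (Y(R) = R*10 = 10*R)
l = -3/107 (l = 1/(-71 + 106/3) = 1/(-107/3) = -3/107 ≈ -0.028037)
Z(w) = -431/107 (Z(w) = -4 - 3/107 = -431/107)
Y(164) + Z(-69) = 10*164 - 431/107 = 1640 - 431/107 = 175049/107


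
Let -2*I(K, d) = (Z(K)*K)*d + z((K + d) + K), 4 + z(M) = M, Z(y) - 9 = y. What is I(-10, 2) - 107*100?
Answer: -10699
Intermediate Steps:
Z(y) = 9 + y
z(M) = -4 + M
I(K, d) = 2 - K - d/2 - K*d*(9 + K)/2 (I(K, d) = -(((9 + K)*K)*d + (-4 + ((K + d) + K)))/2 = -((K*(9 + K))*d + (-4 + (d + 2*K)))/2 = -(K*d*(9 + K) + (-4 + d + 2*K))/2 = -(-4 + d + 2*K + K*d*(9 + K))/2 = 2 - K - d/2 - K*d*(9 + K)/2)
I(-10, 2) - 107*100 = (2 - 1*(-10) - 1/2*2 - 1/2*(-10)*2*(9 - 10)) - 107*100 = (2 + 10 - 1 - 1/2*(-10)*2*(-1)) - 10700 = (2 + 10 - 1 - 10) - 10700 = 1 - 10700 = -10699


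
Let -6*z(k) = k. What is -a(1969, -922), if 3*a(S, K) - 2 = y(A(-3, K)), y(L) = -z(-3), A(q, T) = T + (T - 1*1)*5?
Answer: -1/2 ≈ -0.50000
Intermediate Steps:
z(k) = -k/6
A(q, T) = -5 + 6*T (A(q, T) = T + (T - 1)*5 = T + (-1 + T)*5 = T + (-5 + 5*T) = -5 + 6*T)
y(L) = -1/2 (y(L) = -(-1)*(-3)/6 = -1*1/2 = -1/2)
a(S, K) = 1/2 (a(S, K) = 2/3 + (1/3)*(-1/2) = 2/3 - 1/6 = 1/2)
-a(1969, -922) = -1*1/2 = -1/2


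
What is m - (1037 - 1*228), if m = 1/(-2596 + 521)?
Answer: -1678676/2075 ≈ -809.00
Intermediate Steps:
m = -1/2075 (m = 1/(-2075) = -1/2075 ≈ -0.00048193)
m - (1037 - 1*228) = -1/2075 - (1037 - 1*228) = -1/2075 - (1037 - 228) = -1/2075 - 1*809 = -1/2075 - 809 = -1678676/2075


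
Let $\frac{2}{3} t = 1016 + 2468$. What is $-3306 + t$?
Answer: $1920$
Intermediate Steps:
$t = 5226$ ($t = \frac{3 \left(1016 + 2468\right)}{2} = \frac{3}{2} \cdot 3484 = 5226$)
$-3306 + t = -3306 + 5226 = 1920$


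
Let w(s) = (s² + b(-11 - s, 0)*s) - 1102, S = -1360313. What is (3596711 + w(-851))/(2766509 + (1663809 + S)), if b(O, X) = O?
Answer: 720994/614001 ≈ 1.1743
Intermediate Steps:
w(s) = -1102 + s² + s*(-11 - s) (w(s) = (s² + (-11 - s)*s) - 1102 = (s² + s*(-11 - s)) - 1102 = -1102 + s² + s*(-11 - s))
(3596711 + w(-851))/(2766509 + (1663809 + S)) = (3596711 + (-1102 - 11*(-851)))/(2766509 + (1663809 - 1360313)) = (3596711 + (-1102 + 9361))/(2766509 + 303496) = (3596711 + 8259)/3070005 = 3604970*(1/3070005) = 720994/614001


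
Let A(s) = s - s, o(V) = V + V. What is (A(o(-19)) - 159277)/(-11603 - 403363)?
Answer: 159277/414966 ≈ 0.38383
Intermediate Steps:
o(V) = 2*V
A(s) = 0
(A(o(-19)) - 159277)/(-11603 - 403363) = (0 - 159277)/(-11603 - 403363) = -159277/(-414966) = -159277*(-1/414966) = 159277/414966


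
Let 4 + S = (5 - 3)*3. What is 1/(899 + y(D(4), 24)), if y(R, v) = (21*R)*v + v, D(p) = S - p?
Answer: -1/85 ≈ -0.011765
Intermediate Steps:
S = 2 (S = -4 + (5 - 3)*3 = -4 + 2*3 = -4 + 6 = 2)
D(p) = 2 - p
y(R, v) = v + 21*R*v (y(R, v) = 21*R*v + v = v + 21*R*v)
1/(899 + y(D(4), 24)) = 1/(899 + 24*(1 + 21*(2 - 1*4))) = 1/(899 + 24*(1 + 21*(2 - 4))) = 1/(899 + 24*(1 + 21*(-2))) = 1/(899 + 24*(1 - 42)) = 1/(899 + 24*(-41)) = 1/(899 - 984) = 1/(-85) = -1/85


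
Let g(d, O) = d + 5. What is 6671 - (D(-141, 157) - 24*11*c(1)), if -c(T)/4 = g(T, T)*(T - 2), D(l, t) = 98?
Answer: 12909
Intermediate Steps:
g(d, O) = 5 + d
c(T) = -4*(-2 + T)*(5 + T) (c(T) = -4*(5 + T)*(T - 2) = -4*(5 + T)*(-2 + T) = -4*(-2 + T)*(5 + T))
6671 - (D(-141, 157) - 24*11*c(1)) = 6671 - (98 - 24*11*(-4*(-2 + 1)*(5 + 1))) = 6671 - (98 - 264*(-4*(-1)*6)) = 6671 - (98 - 264*24) = 6671 - (98 - 1*6336) = 6671 - (98 - 6336) = 6671 - 1*(-6238) = 6671 + 6238 = 12909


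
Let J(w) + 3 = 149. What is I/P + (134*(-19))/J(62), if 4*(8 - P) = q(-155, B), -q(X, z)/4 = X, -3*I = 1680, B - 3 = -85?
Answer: -20893/1533 ≈ -13.629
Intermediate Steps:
B = -82 (B = 3 - 85 = -82)
I = -560 (I = -⅓*1680 = -560)
J(w) = 146 (J(w) = -3 + 149 = 146)
q(X, z) = -4*X
P = -147 (P = 8 - (-1)*(-155) = 8 - ¼*620 = 8 - 155 = -147)
I/P + (134*(-19))/J(62) = -560/(-147) + (134*(-19))/146 = -560*(-1/147) - 2546*1/146 = 80/21 - 1273/73 = -20893/1533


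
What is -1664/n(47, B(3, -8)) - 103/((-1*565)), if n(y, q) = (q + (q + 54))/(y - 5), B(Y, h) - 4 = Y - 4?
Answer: -658009/565 ≈ -1164.6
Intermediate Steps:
B(Y, h) = Y (B(Y, h) = 4 + (Y - 4) = 4 + (-4 + Y) = Y)
n(y, q) = (54 + 2*q)/(-5 + y) (n(y, q) = (q + (54 + q))/(-5 + y) = (54 + 2*q)/(-5 + y))
-1664/n(47, B(3, -8)) - 103/((-1*565)) = -1664*(-5 + 47)/(2*(27 + 3)) - 103/((-1*565)) = -1664/(2*30/42) - 103/(-565) = -1664/(2*(1/42)*30) - 103*(-1/565) = -1664/10/7 + 103/565 = -1664*7/10 + 103/565 = -5824/5 + 103/565 = -658009/565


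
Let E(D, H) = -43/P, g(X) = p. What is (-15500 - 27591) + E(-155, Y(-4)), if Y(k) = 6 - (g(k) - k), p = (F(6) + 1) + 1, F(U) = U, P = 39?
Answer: -1680592/39 ≈ -43092.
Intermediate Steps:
p = 8 (p = (6 + 1) + 1 = 7 + 1 = 8)
g(X) = 8
Y(k) = -2 + k (Y(k) = 6 - (8 - k) = 6 + (-8 + k) = -2 + k)
E(D, H) = -43/39
(-15500 - 27591) + E(-155, Y(-4)) = (-15500 - 27591) - 43/39 = -43091 - 43/39 = -1680592/39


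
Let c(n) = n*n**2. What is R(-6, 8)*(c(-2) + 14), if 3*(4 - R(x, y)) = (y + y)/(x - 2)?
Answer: 28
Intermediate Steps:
R(x, y) = 4 - 2*y/(3*(-2 + x)) (R(x, y) = 4 - (y + y)/(3*(x - 2)) = 4 - 2*y/(3*(-2 + x)))
c(n) = n**3
R(-6, 8)*(c(-2) + 14) = (2*(-12 - 1*8 + 6*(-6))/(3*(-2 - 6)))*((-2)**3 + 14) = ((2/3)*(-12 - 8 - 36)/(-8))*(-8 + 14) = ((2/3)*(-1/8)*(-56))*6 = (14/3)*6 = 28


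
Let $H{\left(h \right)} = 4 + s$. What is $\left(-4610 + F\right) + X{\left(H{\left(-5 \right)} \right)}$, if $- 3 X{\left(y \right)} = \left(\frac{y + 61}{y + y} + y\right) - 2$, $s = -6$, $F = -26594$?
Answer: $- \frac{124791}{4} \approx -31198.0$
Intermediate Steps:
$H{\left(h \right)} = -2$ ($H{\left(h \right)} = 4 - 6 = -2$)
$X{\left(y \right)} = \frac{2}{3} - \frac{y}{3} - \frac{61 + y}{6 y}$ ($X{\left(y \right)} = - \frac{\left(\frac{y + 61}{y + y} + y\right) - 2}{3} = - \frac{\left(\frac{61 + y}{2 y} + y\right) - 2}{3} = - \frac{\left(y + \frac{61 + y}{2 y}\right) - 2}{3} = - \frac{-2 + y + \frac{61 + y}{2 y}}{3} = \frac{2}{3} - \frac{y}{3} - \frac{61 + y}{6 y}$)
$\left(-4610 + F\right) + X{\left(H{\left(-5 \right)} \right)} = \left(-4610 - 26594\right) - \left(- \frac{7}{6} - \frac{61}{12}\right) = -31204 + \left(\frac{1}{2} - - \frac{61}{12} + \frac{2}{3}\right) = -31204 + \left(\frac{1}{2} + \frac{61}{12} + \frac{2}{3}\right) = -31204 + \frac{25}{4} = - \frac{124791}{4}$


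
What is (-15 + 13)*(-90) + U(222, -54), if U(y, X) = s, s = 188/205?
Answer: 37088/205 ≈ 180.92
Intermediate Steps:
s = 188/205 (s = 188*(1/205) = 188/205 ≈ 0.91707)
U(y, X) = 188/205
(-15 + 13)*(-90) + U(222, -54) = (-15 + 13)*(-90) + 188/205 = -2*(-90) + 188/205 = 180 + 188/205 = 37088/205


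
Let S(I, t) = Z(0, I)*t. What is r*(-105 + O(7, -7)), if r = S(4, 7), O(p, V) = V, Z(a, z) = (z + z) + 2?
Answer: -7840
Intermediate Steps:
Z(a, z) = 2 + 2*z (Z(a, z) = 2*z + 2 = 2 + 2*z)
S(I, t) = t*(2 + 2*I) (S(I, t) = (2 + 2*I)*t = t*(2 + 2*I))
r = 70 (r = 2*7*(1 + 4) = 2*7*5 = 70)
r*(-105 + O(7, -7)) = 70*(-105 - 7) = 70*(-112) = -7840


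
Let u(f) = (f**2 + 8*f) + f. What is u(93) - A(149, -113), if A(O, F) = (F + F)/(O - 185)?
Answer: 170635/18 ≈ 9479.7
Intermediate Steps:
A(O, F) = 2*F/(-185 + O) (A(O, F) = (2*F)/(-185 + O) = 2*F/(-185 + O))
u(f) = f**2 + 9*f
u(93) - A(149, -113) = 93*(9 + 93) - 2*(-113)/(-185 + 149) = 93*102 - 2*(-113)/(-36) = 9486 - 2*(-113)*(-1)/36 = 9486 - 1*113/18 = 9486 - 113/18 = 170635/18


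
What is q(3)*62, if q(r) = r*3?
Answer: 558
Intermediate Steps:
q(r) = 3*r
q(3)*62 = (3*3)*62 = 9*62 = 558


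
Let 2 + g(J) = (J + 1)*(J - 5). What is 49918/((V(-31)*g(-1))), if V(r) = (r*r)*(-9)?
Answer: 24959/8649 ≈ 2.8858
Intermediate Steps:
g(J) = -2 + (1 + J)*(-5 + J) (g(J) = -2 + (J + 1)*(J - 5) = -2 + (1 + J)*(-5 + J))
V(r) = -9*r**2 (V(r) = r**2*(-9) = -9*r**2)
49918/((V(-31)*g(-1))) = 49918/(((-9*(-31)**2)*(-7 + (-1)**2 - 4*(-1)))) = 49918/(((-9*961)*(-7 + 1 + 4))) = 49918/((-8649*(-2))) = 49918/17298 = 49918*(1/17298) = 24959/8649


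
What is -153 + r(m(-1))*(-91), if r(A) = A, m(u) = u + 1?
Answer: -153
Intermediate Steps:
m(u) = 1 + u
-153 + r(m(-1))*(-91) = -153 + (1 - 1)*(-91) = -153 + 0*(-91) = -153 + 0 = -153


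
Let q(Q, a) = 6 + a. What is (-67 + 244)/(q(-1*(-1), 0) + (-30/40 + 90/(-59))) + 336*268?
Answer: 26397988/293 ≈ 90096.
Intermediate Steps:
(-67 + 244)/(q(-1*(-1), 0) + (-30/40 + 90/(-59))) + 336*268 = (-67 + 244)/((6 + 0) + (-30/40 + 90/(-59))) + 336*268 = 177/(6 + (-30*1/40 + 90*(-1/59))) + 90048 = 177/(6 + (-3/4 - 90/59)) + 90048 = 177/(6 - 537/236) + 90048 = 177/(879/236) + 90048 = 177*(236/879) + 90048 = 13924/293 + 90048 = 26397988/293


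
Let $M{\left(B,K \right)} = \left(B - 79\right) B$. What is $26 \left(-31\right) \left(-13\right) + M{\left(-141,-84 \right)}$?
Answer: $41498$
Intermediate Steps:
$M{\left(B,K \right)} = B \left(-79 + B\right)$ ($M{\left(B,K \right)} = \left(-79 + B\right) B = B \left(-79 + B\right)$)
$26 \left(-31\right) \left(-13\right) + M{\left(-141,-84 \right)} = 26 \left(-31\right) \left(-13\right) - 141 \left(-79 - 141\right) = \left(-806\right) \left(-13\right) - -31020 = 10478 + 31020 = 41498$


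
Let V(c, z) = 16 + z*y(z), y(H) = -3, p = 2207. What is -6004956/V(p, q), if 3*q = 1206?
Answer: 3002478/595 ≈ 5046.2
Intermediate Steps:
q = 402 (q = (⅓)*1206 = 402)
V(c, z) = 16 - 3*z (V(c, z) = 16 + z*(-3) = 16 - 3*z)
-6004956/V(p, q) = -6004956/(16 - 3*402) = -6004956/(16 - 1206) = -6004956/(-1190) = -6004956*(-1/1190) = 3002478/595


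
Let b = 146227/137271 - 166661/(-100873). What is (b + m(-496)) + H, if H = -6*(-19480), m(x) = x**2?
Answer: 5025035889198670/13846937583 ≈ 3.6290e+5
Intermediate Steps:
b = 37628078302/13846937583 (b = 146227*(1/137271) - 166661*(-1/100873) = 146227/137271 + 166661/100873 = 37628078302/13846937583 ≈ 2.7174)
H = 116880
(b + m(-496)) + H = (37628078302/13846937583 + (-496)**2) + 116880 = (37628078302/13846937583 + 246016) + 116880 = 3406605824497630/13846937583 + 116880 = 5025035889198670/13846937583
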